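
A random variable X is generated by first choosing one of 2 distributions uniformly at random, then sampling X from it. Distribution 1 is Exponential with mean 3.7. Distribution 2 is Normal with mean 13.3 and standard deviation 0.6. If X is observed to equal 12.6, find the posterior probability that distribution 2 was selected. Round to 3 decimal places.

0.974

Likelihoods f(12.6 | ·): 1: 0.00897118; 2: 0.336664.
Posterior ∝ prior × likelihood. Numerator for 2: 0.5·0.336664 = 0.168332.
Normalizing constant: 0.5·0.00897118 + 0.5·0.336664 = 0.172818.
P(2 | observation) = 0.168332 / 0.172818 = 0.974044.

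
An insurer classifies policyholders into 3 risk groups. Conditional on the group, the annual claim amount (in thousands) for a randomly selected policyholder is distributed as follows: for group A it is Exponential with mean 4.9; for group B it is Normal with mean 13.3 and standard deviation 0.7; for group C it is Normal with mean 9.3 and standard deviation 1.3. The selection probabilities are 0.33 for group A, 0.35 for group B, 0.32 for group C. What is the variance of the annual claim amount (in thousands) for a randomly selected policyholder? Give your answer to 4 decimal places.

Per component, A: μ=4.9, E[X²]=48.02; B: μ=13.3, E[X²]=177.38; C: μ=9.3, E[X²]=88.18.
E[X] = 0.33·4.9 + 0.35·13.3 + 0.32·9.3 = 9.248.
E[X²] = 0.33·48.02 + 0.35·177.38 + 0.32·88.18 = 106.147.
Var(X) = E[X²] − (E[X])² = 106.147 − 85.5255 = 20.6217.

20.6217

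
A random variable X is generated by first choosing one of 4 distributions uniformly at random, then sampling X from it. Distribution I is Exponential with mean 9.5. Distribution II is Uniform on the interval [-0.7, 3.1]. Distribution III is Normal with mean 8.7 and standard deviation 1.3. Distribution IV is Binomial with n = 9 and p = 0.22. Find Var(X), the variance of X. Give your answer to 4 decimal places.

Per component, I: μ=9.5, E[X²]=180.5; II: μ=1.2, E[X²]=2.64333; III: μ=8.7, E[X²]=77.38; IV: μ=1.98, E[X²]=5.4648.
E[X] = 0.25·9.5 + 0.25·1.2 + 0.25·8.7 + 0.25·1.98 = 5.345.
E[X²] = 0.25·180.5 + 0.25·2.64333 + 0.25·77.38 + 0.25·5.4648 = 66.497.
Var(X) = E[X²] − (E[X])² = 66.497 − 28.569 = 37.928.

37.9280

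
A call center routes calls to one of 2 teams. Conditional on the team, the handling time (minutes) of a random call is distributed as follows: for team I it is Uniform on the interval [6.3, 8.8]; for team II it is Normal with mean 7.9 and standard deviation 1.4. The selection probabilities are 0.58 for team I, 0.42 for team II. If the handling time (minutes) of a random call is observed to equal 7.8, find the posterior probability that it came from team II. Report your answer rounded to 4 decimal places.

Likelihoods f(7.8 | ·): I: 0.4; II: 0.284233.
Posterior ∝ prior × likelihood. Numerator for II: 0.42·0.284233 = 0.119378.
Normalizing constant: 0.58·0.4 + 0.42·0.284233 = 0.351378.
P(II | observation) = 0.119378 / 0.351378 = 0.339742.

0.3397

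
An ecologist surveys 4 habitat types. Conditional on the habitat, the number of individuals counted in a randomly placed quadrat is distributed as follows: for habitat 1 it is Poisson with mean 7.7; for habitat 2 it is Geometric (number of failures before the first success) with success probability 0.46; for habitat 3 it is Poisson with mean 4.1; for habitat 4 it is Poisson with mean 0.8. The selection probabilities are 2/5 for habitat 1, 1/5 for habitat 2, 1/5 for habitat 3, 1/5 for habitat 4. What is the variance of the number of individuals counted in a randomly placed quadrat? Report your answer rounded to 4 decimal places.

Per component, 1: μ=7.7, E[X²]=66.99; 2: μ=1.17391, E[X²]=3.93006; 3: μ=4.1, E[X²]=20.91; 4: μ=0.8, E[X²]=1.44.
E[X] = 0.4·7.7 + 0.2·1.17391 + 0.2·4.1 + 0.2·0.8 = 4.29478.
E[X²] = 0.4·66.99 + 0.2·3.93006 + 0.2·20.91 + 0.2·1.44 = 32.052.
Var(X) = E[X²] − (E[X])² = 32.052 − 18.4452 = 13.6069.

13.6069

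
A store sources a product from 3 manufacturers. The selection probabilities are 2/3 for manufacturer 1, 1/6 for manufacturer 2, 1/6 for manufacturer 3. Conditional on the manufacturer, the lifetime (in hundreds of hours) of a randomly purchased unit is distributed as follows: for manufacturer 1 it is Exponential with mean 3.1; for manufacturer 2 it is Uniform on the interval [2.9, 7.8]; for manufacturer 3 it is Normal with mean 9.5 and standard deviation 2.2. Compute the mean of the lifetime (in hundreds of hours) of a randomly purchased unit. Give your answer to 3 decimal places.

Component means — 1: 3.1; 2: 5.35; 3: 9.5.
E[X] = 0.666667·3.1 + 0.166667·5.35 + 0.166667·9.5 = 4.54167.

4.542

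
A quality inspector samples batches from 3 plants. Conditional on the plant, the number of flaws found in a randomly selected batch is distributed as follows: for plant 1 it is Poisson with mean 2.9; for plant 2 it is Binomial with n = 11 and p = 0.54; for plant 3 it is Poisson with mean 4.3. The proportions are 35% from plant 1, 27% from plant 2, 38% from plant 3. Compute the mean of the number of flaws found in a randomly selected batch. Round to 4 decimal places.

Component means — 1: 2.9; 2: 5.94; 3: 4.3.
E[X] = 0.35·2.9 + 0.27·5.94 + 0.38·4.3 = 4.2528.

4.2528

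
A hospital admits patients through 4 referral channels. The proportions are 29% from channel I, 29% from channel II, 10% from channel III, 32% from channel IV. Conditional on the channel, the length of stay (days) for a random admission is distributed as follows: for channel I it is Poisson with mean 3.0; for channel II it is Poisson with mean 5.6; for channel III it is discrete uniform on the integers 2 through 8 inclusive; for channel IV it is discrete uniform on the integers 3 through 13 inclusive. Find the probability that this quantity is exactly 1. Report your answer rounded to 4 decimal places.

Conditional on each channel, P(X = 1): I: 0.149361; II: 0.020708; III: 0; IV: 0.
By total probability, P(X = 1) = 0.29·0.149361 + 0.29·0.020708 + 0.1·0 + 0.32·0 = 0.0493201.

0.0493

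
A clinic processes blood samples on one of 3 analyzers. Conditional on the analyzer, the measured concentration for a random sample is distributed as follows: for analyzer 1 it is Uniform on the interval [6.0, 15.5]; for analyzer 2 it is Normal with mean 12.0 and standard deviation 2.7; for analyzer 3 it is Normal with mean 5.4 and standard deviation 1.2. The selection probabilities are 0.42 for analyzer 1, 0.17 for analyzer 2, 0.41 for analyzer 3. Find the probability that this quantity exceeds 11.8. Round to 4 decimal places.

Conditional on each analyzer, P(X > 11.8): 1: 0.389474; 2: 0.529524; 3: 4.8213e-08.
By total probability, P(X > 11.8) = 0.42·0.389474 + 0.17·0.529524 + 0.41·4.8213e-08 = 0.253598.

0.2536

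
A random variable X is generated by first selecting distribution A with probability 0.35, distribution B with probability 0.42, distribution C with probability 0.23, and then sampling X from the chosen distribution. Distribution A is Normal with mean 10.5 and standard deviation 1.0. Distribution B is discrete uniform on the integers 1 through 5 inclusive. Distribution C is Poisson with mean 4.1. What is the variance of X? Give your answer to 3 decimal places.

Per component, A: μ=10.5, E[X²]=111.25; B: μ=3, E[X²]=11; C: μ=4.1, E[X²]=20.91.
E[X] = 0.35·10.5 + 0.42·3 + 0.23·4.1 = 5.878.
E[X²] = 0.35·111.25 + 0.42·11 + 0.23·20.91 = 48.3668.
Var(X) = E[X²] − (E[X])² = 48.3668 − 34.5509 = 13.8159.

13.816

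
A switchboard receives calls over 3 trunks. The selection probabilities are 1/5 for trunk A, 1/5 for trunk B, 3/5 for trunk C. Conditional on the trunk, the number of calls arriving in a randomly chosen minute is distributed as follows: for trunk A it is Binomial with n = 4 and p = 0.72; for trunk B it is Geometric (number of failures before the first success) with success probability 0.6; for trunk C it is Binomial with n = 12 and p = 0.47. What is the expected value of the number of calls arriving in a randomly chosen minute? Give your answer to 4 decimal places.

4.0933

Component means — A: 2.88; B: 0.666667; C: 5.64.
E[X] = 0.2·2.88 + 0.2·0.666667 + 0.6·5.64 = 4.09333.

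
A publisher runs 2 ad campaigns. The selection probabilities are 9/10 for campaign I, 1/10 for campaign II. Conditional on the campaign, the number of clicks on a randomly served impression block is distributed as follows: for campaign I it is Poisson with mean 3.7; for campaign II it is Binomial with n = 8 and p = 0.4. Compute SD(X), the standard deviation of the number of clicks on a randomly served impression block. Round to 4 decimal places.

1.8827

Per component, I: μ=3.7, E[X²]=17.39; II: μ=3.2, E[X²]=12.16.
E[X] = 0.9·3.7 + 0.1·3.2 = 3.65.
E[X²] = 0.9·17.39 + 0.1·12.16 = 16.867.
Var(X) = E[X²] − (E[X])² = 16.867 − 13.3225 = 3.5445.
SD(X) = √3.5445 = 1.88268.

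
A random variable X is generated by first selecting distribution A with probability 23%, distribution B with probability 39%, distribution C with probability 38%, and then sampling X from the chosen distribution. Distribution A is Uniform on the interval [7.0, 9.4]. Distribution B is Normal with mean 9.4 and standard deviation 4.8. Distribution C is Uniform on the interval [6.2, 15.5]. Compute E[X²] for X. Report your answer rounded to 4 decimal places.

106.4950

For each component E[X²] = Var + (mean)², giving A: 67.72; B: 111.4; C: 124.93.
Overall E[X²] = 0.23·67.72 + 0.39·111.4 + 0.38·124.93 = 106.495.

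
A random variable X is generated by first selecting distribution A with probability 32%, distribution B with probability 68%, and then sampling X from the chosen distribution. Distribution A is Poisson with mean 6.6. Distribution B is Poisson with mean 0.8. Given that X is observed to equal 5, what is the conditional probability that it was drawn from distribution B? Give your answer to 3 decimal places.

0.018

Likelihoods P(X=5 | ·): A: 0.141969; B: 0.00122697.
Posterior ∝ prior × likelihood. Numerator for B: 0.68·0.00122697 = 0.000834338.
Normalizing constant: 0.32·0.141969 + 0.68·0.00122697 = 0.0462646.
P(B | observation) = 0.000834338 / 0.0462646 = 0.0180341.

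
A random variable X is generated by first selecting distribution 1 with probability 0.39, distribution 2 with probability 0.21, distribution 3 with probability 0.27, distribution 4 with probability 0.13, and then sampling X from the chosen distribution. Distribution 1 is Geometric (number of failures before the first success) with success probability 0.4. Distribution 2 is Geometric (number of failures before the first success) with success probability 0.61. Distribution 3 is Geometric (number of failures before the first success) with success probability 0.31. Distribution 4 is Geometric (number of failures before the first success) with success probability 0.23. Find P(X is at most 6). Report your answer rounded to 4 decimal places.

Conditional on each component, P(X ≤ 6): 1: 0.972006; 2: 0.998628; 3: 0.925536; 4: 0.839515.
By total probability, P(X ≤ 6) = 0.39·0.972006 + 0.21·0.998628 + 0.27·0.925536 + 0.13·0.839515 = 0.947826.

0.9478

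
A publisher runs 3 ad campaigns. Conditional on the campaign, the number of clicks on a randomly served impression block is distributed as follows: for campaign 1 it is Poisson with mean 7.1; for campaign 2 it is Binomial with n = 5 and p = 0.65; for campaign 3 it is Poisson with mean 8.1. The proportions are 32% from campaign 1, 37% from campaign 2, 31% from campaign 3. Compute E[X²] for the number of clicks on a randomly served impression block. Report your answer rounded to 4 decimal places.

45.5823

For each component E[X²] = Var + (mean)², giving 1: 57.51; 2: 11.7; 3: 73.71.
Overall E[X²] = 0.32·57.51 + 0.37·11.7 + 0.31·73.71 = 45.5823.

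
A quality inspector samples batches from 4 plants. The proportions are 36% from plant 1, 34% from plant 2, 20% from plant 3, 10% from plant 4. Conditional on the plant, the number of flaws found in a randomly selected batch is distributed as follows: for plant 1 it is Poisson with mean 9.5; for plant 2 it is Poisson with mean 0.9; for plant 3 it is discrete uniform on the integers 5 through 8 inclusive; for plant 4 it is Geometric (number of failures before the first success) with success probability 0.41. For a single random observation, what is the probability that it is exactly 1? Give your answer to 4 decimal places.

0.1489

Conditional on each plant, P(X = 1): 1: 0.000711092; 2: 0.365913; 3: 0; 4: 0.2419.
By total probability, P(X = 1) = 0.36·0.000711092 + 0.34·0.365913 + 0.2·0 + 0.1·0.2419 = 0.148856.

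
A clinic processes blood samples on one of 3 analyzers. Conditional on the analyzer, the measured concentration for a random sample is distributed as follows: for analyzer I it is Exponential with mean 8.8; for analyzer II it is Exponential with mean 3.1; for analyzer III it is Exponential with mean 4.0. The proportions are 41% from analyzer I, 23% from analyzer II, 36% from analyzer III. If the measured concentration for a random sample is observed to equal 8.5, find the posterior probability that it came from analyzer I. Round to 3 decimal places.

0.533

Likelihoods f(8.5 | ·): I: 0.0432542; II: 0.0207889; III: 0.0298582.
Posterior ∝ prior × likelihood. Numerator for I: 0.41·0.0432542 = 0.0177342.
Normalizing constant: 0.41·0.0432542 + 0.23·0.0207889 + 0.36·0.0298582 = 0.0332646.
P(I | observation) = 0.0177342 / 0.0332646 = 0.533126.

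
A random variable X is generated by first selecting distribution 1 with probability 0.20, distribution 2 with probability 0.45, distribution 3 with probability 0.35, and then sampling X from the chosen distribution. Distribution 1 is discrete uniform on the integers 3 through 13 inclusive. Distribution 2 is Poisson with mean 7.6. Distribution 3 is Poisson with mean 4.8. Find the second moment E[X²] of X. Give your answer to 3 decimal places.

53.956

For each component E[X²] = Var + (mean)², giving 1: 74; 2: 65.36; 3: 27.84.
Overall E[X²] = 0.2·74 + 0.45·65.36 + 0.35·27.84 = 53.956.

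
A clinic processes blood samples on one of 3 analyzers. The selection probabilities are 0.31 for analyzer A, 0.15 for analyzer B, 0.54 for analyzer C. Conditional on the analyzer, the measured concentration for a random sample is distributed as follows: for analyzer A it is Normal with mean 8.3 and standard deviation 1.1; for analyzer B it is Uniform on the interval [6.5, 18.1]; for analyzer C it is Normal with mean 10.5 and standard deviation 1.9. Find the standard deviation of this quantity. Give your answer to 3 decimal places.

2.413

Per component, A: μ=8.3, E[X²]=70.1; B: μ=12.3, E[X²]=162.503; C: μ=10.5, E[X²]=113.86.
E[X] = 0.31·8.3 + 0.15·12.3 + 0.54·10.5 = 10.088.
E[X²] = 0.31·70.1 + 0.15·162.503 + 0.54·113.86 = 107.591.
Var(X) = E[X²] − (E[X])² = 107.591 − 101.768 = 5.82316.
SD(X) = √5.82316 = 2.41312.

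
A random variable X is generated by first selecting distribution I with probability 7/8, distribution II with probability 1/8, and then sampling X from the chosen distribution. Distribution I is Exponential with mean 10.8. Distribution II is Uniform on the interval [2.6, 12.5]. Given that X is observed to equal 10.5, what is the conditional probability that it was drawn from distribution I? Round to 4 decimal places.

Likelihoods f(10.5 | ·): I: 0.0350224; II: 0.10101.
Posterior ∝ prior × likelihood. Numerator for I: 0.875·0.0350224 = 0.0306446.
Normalizing constant: 0.875·0.0350224 + 0.125·0.10101 = 0.0432708.
P(I | observation) = 0.0306446 / 0.0432708 = 0.708204.

0.7082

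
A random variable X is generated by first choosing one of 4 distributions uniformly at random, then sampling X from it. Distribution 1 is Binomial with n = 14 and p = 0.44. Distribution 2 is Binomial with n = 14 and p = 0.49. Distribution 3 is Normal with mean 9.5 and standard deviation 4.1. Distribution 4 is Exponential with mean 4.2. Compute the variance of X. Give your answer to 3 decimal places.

13.951

Per component, 1: μ=6.16, E[X²]=41.3952; 2: μ=6.86, E[X²]=50.5582; 3: μ=9.5, E[X²]=107.06; 4: μ=4.2, E[X²]=35.28.
E[X] = 0.25·6.16 + 0.25·6.86 + 0.25·9.5 + 0.25·4.2 = 6.68.
E[X²] = 0.25·41.3952 + 0.25·50.5582 + 0.25·107.06 + 0.25·35.28 = 58.5733.
Var(X) = E[X²] − (E[X])² = 58.5733 − 44.6224 = 13.9509.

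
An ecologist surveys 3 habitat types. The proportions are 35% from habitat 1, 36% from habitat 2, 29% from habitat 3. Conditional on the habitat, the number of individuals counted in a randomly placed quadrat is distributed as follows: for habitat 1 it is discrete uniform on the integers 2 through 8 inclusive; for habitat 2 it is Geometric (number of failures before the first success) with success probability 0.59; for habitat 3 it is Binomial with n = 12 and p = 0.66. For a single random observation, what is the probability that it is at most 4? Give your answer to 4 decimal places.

Conditional on each habitat, P(X ≤ 4): 1: 0.428571; 2: 0.988414; 3: 0.0212648.
By total probability, P(X ≤ 4) = 0.35·0.428571 + 0.36·0.988414 + 0.29·0.0212648 = 0.511996.

0.5120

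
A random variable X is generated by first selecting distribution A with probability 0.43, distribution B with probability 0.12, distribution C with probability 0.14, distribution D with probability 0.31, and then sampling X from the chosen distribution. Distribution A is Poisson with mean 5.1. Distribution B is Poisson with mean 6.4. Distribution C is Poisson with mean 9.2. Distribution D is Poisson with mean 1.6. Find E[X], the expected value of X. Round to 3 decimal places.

4.745

Component means — A: 5.1; B: 6.4; C: 9.2; D: 1.6.
E[X] = 0.43·5.1 + 0.12·6.4 + 0.14·9.2 + 0.31·1.6 = 4.745.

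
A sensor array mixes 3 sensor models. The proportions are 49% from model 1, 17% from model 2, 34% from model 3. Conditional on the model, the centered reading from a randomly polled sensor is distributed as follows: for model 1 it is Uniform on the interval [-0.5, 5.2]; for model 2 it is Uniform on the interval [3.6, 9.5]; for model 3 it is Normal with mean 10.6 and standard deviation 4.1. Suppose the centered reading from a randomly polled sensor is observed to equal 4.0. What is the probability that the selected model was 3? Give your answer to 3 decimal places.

0.073

Likelihoods f(4.0 | ·): 1: 0.175439; 2: 0.169492; 3: 0.0266336.
Posterior ∝ prior × likelihood. Numerator for 3: 0.34·0.0266336 = 0.00905541.
Normalizing constant: 0.49·0.175439 + 0.17·0.169492 + 0.34·0.0266336 = 0.123834.
P(3 | observation) = 0.00905541 / 0.123834 = 0.0731255.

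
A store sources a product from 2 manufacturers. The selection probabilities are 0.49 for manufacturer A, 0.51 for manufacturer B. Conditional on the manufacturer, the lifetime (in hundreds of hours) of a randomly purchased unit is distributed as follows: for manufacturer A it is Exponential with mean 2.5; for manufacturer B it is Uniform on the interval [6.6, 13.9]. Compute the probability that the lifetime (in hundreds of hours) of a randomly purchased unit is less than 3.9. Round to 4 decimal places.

0.3870

Conditional on each manufacturer, P(X < 3.9): A: 0.789864; B: 0.
By total probability, P(X < 3.9) = 0.49·0.789864 + 0.51·0 = 0.387033.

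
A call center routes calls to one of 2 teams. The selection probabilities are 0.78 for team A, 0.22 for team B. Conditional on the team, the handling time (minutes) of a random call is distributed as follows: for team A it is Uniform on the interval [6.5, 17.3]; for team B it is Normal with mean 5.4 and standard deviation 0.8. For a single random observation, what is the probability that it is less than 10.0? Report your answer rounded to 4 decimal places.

0.4728

Conditional on each team, P(X < 10.0): A: 0.324074; B: 1.
By total probability, P(X < 10.0) = 0.78·0.324074 + 0.22·1 = 0.472778.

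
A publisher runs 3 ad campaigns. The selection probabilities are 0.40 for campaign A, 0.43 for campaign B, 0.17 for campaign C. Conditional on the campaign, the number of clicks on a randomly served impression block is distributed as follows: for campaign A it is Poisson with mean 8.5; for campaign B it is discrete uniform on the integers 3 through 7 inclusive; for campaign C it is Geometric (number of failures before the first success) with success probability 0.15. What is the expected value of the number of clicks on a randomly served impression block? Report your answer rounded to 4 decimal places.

6.5133

Component means — A: 8.5; B: 5; C: 5.66667.
E[X] = 0.4·8.5 + 0.43·5 + 0.17·5.66667 = 6.51333.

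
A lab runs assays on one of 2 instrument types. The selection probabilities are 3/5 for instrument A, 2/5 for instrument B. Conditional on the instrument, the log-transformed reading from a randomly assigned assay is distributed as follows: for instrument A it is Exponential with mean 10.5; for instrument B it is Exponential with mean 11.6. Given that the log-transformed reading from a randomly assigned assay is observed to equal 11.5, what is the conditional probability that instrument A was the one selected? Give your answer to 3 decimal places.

Likelihoods f(11.5 | ·): A: 0.0318533; B: 0.0319883.
Posterior ∝ prior × likelihood. Numerator for A: 0.6·0.0318533 = 0.019112.
Normalizing constant: 0.6·0.0318533 + 0.4·0.0319883 = 0.0319073.
P(A | observation) = 0.019112 / 0.0319073 = 0.598985.

0.599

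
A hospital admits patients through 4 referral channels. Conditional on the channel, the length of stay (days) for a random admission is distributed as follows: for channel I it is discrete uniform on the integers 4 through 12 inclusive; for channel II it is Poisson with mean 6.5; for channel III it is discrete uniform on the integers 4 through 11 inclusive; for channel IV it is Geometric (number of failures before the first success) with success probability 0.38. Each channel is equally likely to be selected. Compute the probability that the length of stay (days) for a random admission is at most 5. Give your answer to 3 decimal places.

Conditional on each channel, P(X ≤ 5): I: 0.222222; II: 0.369041; III: 0.25; IV: 0.9432.
By total probability, P(X ≤ 5) = 0.25·0.222222 + 0.25·0.369041 + 0.25·0.25 + 0.25·0.9432 = 0.446116.

0.446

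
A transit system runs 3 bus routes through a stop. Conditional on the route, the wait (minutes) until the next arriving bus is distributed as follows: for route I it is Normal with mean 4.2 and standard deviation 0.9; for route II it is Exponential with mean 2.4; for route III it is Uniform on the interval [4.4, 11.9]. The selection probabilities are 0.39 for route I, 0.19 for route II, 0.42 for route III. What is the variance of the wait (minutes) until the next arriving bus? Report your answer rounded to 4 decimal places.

Per component, I: μ=4.2, E[X²]=18.45; II: μ=2.4, E[X²]=11.52; III: μ=8.15, E[X²]=71.11.
E[X] = 0.39·4.2 + 0.19·2.4 + 0.42·8.15 = 5.517.
E[X²] = 0.39·18.45 + 0.19·11.52 + 0.42·71.11 = 39.2505.
Var(X) = E[X²] − (E[X])² = 39.2505 − 30.4373 = 8.81321.

8.8132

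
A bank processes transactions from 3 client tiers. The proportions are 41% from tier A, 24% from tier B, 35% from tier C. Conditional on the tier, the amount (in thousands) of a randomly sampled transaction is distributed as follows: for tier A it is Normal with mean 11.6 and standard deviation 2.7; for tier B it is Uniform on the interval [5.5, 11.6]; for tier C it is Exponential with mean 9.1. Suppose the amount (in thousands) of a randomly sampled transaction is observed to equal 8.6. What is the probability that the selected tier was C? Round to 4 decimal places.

Likelihoods f(8.6 | ·): A: 0.0797009; B: 0.163934; C: 0.0427097.
Posterior ∝ prior × likelihood. Numerator for C: 0.35·0.0427097 = 0.0149484.
Normalizing constant: 0.41·0.0797009 + 0.24·0.163934 + 0.35·0.0427097 = 0.08697.
P(C | observation) = 0.0149484 / 0.08697 = 0.17188.

0.1719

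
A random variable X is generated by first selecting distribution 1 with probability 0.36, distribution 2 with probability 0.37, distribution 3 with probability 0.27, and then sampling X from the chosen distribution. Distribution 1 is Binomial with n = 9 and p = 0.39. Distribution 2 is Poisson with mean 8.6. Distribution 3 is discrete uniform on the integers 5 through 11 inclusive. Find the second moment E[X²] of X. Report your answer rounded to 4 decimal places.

For each component E[X²] = Var + (mean)², giving 1: 14.4612; 2: 82.56; 3: 68.
Overall E[X²] = 0.36·14.4612 + 0.37·82.56 + 0.27·68 = 54.1132.

54.1132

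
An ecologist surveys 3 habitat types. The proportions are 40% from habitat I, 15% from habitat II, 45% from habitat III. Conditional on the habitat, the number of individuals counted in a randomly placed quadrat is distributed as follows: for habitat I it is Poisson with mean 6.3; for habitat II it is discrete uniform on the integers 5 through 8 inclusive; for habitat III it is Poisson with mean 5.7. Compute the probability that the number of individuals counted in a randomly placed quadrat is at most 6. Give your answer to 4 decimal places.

Conditional on each habitat, P(X ≤ 6): I: 0.558233; II: 0.5; III: 0.654366.
By total probability, P(X ≤ 6) = 0.4·0.558233 + 0.15·0.5 + 0.45·0.654366 = 0.592758.

0.5928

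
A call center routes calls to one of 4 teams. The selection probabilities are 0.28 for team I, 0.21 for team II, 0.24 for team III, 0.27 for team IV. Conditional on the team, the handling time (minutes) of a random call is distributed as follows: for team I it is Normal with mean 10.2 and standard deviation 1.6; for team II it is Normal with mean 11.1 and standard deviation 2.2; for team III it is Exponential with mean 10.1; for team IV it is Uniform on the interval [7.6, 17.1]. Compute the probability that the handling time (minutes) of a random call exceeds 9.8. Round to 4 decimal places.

0.6178

Conditional on each team, P(X > 9.8): I: 0.598706; II: 0.722709; III: 0.37897; IV: 0.768421.
By total probability, P(X > 9.8) = 0.28·0.598706 + 0.21·0.722709 + 0.24·0.37897 + 0.27·0.768421 = 0.617833.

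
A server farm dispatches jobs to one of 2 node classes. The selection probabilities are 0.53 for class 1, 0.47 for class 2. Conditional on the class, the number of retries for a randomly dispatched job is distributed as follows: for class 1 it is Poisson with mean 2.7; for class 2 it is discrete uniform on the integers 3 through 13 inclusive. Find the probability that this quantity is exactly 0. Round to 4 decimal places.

0.0356

Conditional on each class, P(X = 0): 1: 0.0672055; 2: 0.
By total probability, P(X = 0) = 0.53·0.0672055 + 0.47·0 = 0.0356189.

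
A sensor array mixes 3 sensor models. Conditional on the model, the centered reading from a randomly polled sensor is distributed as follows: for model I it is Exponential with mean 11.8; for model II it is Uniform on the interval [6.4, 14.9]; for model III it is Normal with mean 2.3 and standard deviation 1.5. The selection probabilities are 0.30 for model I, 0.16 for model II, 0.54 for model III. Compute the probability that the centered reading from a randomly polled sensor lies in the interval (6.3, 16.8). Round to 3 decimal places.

0.266

Conditional on each model, P(6.3 < X < 16.8): I: 0.3455; II: 1; III: 0.00383038.
By total probability, P(6.3 < X < 16.8) = 0.3·0.3455 + 0.16·1 + 0.54·0.00383038 = 0.265719.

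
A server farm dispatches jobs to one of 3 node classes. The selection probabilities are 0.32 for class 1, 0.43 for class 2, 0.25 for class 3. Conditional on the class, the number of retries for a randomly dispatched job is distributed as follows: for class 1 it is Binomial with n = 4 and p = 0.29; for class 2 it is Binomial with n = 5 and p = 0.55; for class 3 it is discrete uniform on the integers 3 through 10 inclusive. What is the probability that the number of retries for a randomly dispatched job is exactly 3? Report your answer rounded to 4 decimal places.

0.1983

Conditional on each class, P(X = 3): 1: 0.0692648; 2: 0.336909; 3: 0.125.
By total probability, P(X = 3) = 0.32·0.0692648 + 0.43·0.336909 + 0.25·0.125 = 0.198286.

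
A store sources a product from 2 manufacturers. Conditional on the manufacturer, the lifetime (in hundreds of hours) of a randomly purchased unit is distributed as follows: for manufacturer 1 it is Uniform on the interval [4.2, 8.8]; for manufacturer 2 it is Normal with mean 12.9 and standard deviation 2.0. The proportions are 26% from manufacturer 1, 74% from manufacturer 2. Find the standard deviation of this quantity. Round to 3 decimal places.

Per component, 1: μ=6.5, E[X²]=44.0133; 2: μ=12.9, E[X²]=170.41.
E[X] = 0.26·6.5 + 0.74·12.9 = 11.236.
E[X²] = 0.26·44.0133 + 0.74·170.41 = 137.547.
Var(X) = E[X²] − (E[X])² = 137.547 − 126.248 = 11.2992.
SD(X) = √11.2992 = 3.36142.

3.361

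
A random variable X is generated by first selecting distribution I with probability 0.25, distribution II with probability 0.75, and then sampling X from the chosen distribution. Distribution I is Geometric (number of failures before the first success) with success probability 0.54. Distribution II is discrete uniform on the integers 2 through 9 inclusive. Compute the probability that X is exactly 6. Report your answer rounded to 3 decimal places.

0.095

Conditional on each component, P(X = 6): I: 0.00511612; II: 0.125.
By total probability, P(X = 6) = 0.25·0.00511612 + 0.75·0.125 = 0.095029.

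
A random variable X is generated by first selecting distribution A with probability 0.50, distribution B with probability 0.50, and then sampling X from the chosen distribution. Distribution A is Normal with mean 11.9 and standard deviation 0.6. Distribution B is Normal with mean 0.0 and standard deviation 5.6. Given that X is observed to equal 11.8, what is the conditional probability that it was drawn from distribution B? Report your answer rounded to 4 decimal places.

0.0117

Likelihoods f(11.8 | ·): A: 0.655733; B: 0.00773708.
Posterior ∝ prior × likelihood. Numerator for B: 0.5·0.00773708 = 0.00386854.
Normalizing constant: 0.5·0.655733 + 0.5·0.00773708 = 0.331735.
P(B | observation) = 0.00386854 / 0.331735 = 0.0116615.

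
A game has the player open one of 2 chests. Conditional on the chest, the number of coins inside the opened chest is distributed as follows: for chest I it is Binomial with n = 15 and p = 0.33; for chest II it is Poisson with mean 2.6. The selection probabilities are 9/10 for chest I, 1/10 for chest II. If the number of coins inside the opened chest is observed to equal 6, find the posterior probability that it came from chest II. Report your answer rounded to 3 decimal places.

Likelihoods P(X=6 | ·): I: 0.175858; II: 0.0318671.
Posterior ∝ prior × likelihood. Numerator for II: 0.1·0.0318671 = 0.00318671.
Normalizing constant: 0.9·0.175858 + 0.1·0.0318671 = 0.161458.
P(II | observation) = 0.00318671 / 0.161458 = 0.019737.

0.020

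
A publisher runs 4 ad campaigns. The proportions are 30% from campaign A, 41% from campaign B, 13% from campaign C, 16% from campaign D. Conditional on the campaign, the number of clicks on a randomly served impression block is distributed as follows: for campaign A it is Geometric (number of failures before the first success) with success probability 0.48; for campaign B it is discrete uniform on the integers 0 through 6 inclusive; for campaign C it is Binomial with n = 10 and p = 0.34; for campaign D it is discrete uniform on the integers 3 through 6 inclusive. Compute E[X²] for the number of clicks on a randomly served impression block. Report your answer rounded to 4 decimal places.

11.5937

For each component E[X²] = Var + (mean)², giving A: 3.43056; B: 13; C: 13.804; D: 21.5.
Overall E[X²] = 0.3·3.43056 + 0.41·13 + 0.13·13.804 + 0.16·21.5 = 11.5937.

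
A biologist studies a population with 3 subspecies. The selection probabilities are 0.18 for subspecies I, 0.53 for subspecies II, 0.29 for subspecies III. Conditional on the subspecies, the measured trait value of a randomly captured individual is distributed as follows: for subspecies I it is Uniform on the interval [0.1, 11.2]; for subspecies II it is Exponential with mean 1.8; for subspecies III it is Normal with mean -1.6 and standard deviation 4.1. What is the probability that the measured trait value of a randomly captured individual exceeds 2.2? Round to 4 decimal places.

0.3534

Conditional on each subspecies, P(X > 2.2): I: 0.810811; II: 0.294575; III: 0.177008.
By total probability, P(X > 2.2) = 0.18·0.810811 + 0.53·0.294575 + 0.29·0.177008 = 0.353403.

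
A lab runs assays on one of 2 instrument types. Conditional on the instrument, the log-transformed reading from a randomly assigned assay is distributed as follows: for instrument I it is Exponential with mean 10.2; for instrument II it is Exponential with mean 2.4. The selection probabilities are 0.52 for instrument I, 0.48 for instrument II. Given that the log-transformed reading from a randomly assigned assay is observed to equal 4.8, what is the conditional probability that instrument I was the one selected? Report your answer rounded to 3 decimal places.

Likelihoods f(4.8 | ·): I: 0.0612387; II: 0.0563897.
Posterior ∝ prior × likelihood. Numerator for I: 0.52·0.0612387 = 0.0318441.
Normalizing constant: 0.52·0.0612387 + 0.48·0.0563897 = 0.0589112.
P(I | observation) = 0.0318441 / 0.0589112 = 0.540545.

0.541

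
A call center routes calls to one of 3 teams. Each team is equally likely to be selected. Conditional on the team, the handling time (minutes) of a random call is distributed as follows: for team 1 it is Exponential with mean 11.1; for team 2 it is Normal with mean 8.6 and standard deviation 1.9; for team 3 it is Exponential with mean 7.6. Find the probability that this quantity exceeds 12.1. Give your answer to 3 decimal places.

0.191

Conditional on each team, P(X > 12.1): 1: 0.336186; 2: 0.0327299; 3: 0.203497.
By total probability, P(X > 12.1) = 0.333333·0.336186 + 0.333333·0.0327299 + 0.333333·0.203497 = 0.190804.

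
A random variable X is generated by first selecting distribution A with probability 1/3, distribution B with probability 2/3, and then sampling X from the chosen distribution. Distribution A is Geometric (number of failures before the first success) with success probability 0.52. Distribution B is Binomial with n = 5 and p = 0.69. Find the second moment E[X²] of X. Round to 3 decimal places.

9.524

For each component E[X²] = Var + (mean)², giving A: 2.62722; B: 12.972.
Overall E[X²] = 0.333333·2.62722 + 0.666667·12.972 = 9.52374.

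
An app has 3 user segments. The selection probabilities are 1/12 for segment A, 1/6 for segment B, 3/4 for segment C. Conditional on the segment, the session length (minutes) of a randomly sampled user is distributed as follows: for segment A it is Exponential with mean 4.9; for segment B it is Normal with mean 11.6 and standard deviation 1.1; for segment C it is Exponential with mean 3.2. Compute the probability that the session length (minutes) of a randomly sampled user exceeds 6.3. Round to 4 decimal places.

Conditional on each segment, P(X > 6.3): A: 0.276453; B: 0.999999; C: 0.139631.
By total probability, P(X > 6.3) = 0.0833333·0.276453 + 0.166667·0.999999 + 0.75·0.139631 = 0.294428.

0.2944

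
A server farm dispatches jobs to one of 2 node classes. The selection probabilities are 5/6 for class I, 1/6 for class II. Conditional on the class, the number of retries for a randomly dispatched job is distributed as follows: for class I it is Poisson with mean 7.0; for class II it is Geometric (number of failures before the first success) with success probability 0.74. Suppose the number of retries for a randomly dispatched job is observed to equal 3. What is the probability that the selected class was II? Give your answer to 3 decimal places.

Likelihoods P(X=3 | ·): I: 0.0521293; II: 0.0130062.
Posterior ∝ prior × likelihood. Numerator for II: 0.166667·0.0130062 = 0.00216771.
Normalizing constant: 0.833333·0.0521293 + 0.166667·0.0130062 = 0.0456088.
P(II | observation) = 0.00216771 / 0.0456088 = 0.0475283.

0.048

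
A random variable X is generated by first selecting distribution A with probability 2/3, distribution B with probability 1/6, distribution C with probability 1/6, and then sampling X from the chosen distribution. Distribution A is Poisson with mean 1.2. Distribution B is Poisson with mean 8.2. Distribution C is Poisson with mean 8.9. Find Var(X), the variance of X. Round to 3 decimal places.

Per component, A: μ=1.2, E[X²]=2.64; B: μ=8.2, E[X²]=75.44; C: μ=8.9, E[X²]=88.11.
E[X] = 0.666667·1.2 + 0.166667·8.2 + 0.166667·8.9 = 3.65.
E[X²] = 0.666667·2.64 + 0.166667·75.44 + 0.166667·88.11 = 29.0183.
Var(X) = E[X²] − (E[X])² = 29.0183 − 13.3225 = 15.6958.

15.696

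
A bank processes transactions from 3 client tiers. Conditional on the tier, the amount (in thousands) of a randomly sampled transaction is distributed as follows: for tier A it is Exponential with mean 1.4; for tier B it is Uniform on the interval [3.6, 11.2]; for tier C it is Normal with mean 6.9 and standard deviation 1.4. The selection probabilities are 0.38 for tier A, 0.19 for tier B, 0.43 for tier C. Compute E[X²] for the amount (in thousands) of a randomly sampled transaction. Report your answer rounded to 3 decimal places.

34.124

For each component E[X²] = Var + (mean)², giving A: 3.92; B: 59.5733; C: 49.57.
Overall E[X²] = 0.38·3.92 + 0.19·59.5733 + 0.43·49.57 = 34.1236.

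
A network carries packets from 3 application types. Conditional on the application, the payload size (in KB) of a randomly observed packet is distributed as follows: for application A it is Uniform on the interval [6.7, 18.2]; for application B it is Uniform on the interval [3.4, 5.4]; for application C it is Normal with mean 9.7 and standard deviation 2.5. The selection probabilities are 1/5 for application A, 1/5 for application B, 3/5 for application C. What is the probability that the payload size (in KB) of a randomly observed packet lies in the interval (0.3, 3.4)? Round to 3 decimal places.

0.003

Conditional on each application, P(0.3 < X < 3.4): A: 0; B: 0; C: 0.00578279.
By total probability, P(0.3 < X < 3.4) = 0.2·0 + 0.2·0 + 0.6·0.00578279 = 0.00346967.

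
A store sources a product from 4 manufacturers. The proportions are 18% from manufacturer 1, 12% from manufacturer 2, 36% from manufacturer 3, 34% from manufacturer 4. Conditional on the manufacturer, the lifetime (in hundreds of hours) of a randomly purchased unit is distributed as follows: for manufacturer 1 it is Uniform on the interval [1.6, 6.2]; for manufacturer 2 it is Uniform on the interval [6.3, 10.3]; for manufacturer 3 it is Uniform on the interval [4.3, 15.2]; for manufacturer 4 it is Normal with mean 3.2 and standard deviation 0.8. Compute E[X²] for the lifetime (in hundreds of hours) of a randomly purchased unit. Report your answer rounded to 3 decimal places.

52.968

For each component E[X²] = Var + (mean)², giving 1: 16.9733; 2: 70.2233; 3: 104.963; 4: 10.88.
Overall E[X²] = 0.18·16.9733 + 0.12·70.2233 + 0.36·104.963 + 0.34·10.88 = 52.968.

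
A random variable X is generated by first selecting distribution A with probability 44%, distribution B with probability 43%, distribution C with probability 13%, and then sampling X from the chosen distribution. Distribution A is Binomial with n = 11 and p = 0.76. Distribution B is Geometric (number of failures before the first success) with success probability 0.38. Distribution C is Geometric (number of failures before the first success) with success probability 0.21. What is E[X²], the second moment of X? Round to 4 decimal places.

38.7937

For each component E[X²] = Var + (mean)², giving A: 71.896; B: 6.95568; C: 32.0658.
Overall E[X²] = 0.44·71.896 + 0.43·6.95568 + 0.13·32.0658 = 38.7937.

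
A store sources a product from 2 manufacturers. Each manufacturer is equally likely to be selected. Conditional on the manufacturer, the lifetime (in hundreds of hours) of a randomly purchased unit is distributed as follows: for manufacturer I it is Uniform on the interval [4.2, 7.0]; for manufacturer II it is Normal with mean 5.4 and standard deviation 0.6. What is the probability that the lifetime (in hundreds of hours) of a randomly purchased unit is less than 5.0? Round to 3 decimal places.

0.269

Conditional on each manufacturer, P(X < 5.0): I: 0.285714; II: 0.252493.
By total probability, P(X < 5.0) = 0.5·0.285714 + 0.5·0.252493 = 0.269103.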